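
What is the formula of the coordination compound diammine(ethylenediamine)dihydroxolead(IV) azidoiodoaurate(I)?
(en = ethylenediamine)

[Pb(en)(NH3)2(OH)2][AuI(N3)]2

Cation [Pb…]: ligand charges -2, Pb(IV) ⇒ ion charge 2+.
Anion [Au…]: ligand charges -2, Au(I) ⇒ ion charge 1−.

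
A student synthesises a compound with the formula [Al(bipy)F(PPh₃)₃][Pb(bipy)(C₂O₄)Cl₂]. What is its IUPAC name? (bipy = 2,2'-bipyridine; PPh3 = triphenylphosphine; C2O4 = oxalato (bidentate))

(2,2'-bipyridine)fluorotris(triphenylphosphine)aluminium(III) (2,2'-bipyridine)dichlorooxalatoplumbate(II)

Both ions are complex: the cation is named first with the plain metal name, the anion second with the -ate form; each ion's ligands are alphabetised independently.
Aluminium is always +3 in its complexes; the cation's ligand charges sum to -1, so the complex cation is 2+.
A 1:1 salt means the anion carries the equal and opposite charge, 2−.
Anion: ligand charges sum to -4; for the ion to be 2−, Pb = +2.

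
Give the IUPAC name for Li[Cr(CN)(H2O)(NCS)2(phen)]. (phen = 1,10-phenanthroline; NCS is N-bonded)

The 1 lithium counter-ion carries a total charge of +1, so each complex ion is 1−.
Ligand charges: 1×cyano (-1 each), 1×aqua (neutral), 1×1,10-phenanthroline (neutral), 2×isothiocyanato (-1 each); total -3. So Cr + (-3) = 1−, giving Cr = +2.
The complex ion is anionic, so chromium takes the -ate form chromate(II).

lithium aquacyanodiisothiocyanato(1,10-phenanthroline)chromate(II)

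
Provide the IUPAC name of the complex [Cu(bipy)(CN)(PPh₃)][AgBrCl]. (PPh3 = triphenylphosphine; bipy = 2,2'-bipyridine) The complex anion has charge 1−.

(2,2'-bipyridine)cyano(triphenylphosphine)copper(II) bromochloroargentate(I)

The complex anion is given as 1−; its ligand charges sum to -2, so Ag = +1.
A 1:1 salt means the cation carries the equal and opposite charge, 1+.
Cation: ligand charges sum to -1; for the ion to be 1+, Cu = +2.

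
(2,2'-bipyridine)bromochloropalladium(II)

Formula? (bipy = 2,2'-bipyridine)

Ligands: 1 2,2'-bipyridine (bipy, neutral), 1 bromo (Br, -1), 1 chloro (Cl, -1). Ligand charge sum = -2.
With Pd in oxidation state +2, the complex ion is [Pd...].

[Pd(bipy)BrCl]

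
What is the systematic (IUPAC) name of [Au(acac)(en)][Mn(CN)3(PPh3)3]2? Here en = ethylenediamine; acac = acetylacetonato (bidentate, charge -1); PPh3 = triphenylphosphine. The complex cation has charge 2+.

Both ions are complex: the cation is named first with the plain metal name, the anion second with the -ate form; each ion's ligands are alphabetised independently.
The complex cation is given as 2+; its ligand charges sum to -1, so Au = +3.
With 2 anions per cation, each anion must be 2/2 = 1−.
Anion: ligand charges sum to -3; for the ion to be 1−, Mn = +2.

(acetylacetonato)(ethylenediamine)gold(III) tricyanotris(triphenylphosphine)manganate(II)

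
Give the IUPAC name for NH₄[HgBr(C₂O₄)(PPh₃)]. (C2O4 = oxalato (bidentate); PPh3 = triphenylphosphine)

The 1 ammonium counter-ion carries a total charge of +1, so each complex ion is 1−.
Ligand charges: 1×oxalato (-2 each), 1×triphenylphosphine (neutral), 1×bromo (-1 each); total -3. So Hg + (-3) = 1−, giving Hg = +2.
The complex ion is anionic, so mercury takes the -ate form mercurate(II).

ammonium bromooxalato(triphenylphosphine)mercurate(II)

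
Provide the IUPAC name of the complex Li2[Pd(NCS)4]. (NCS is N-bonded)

The 2 lithium counter-ions carry a total charge of +2, so each complex ion is 2−.
Ligand charges: 4×isothiocyanato (-1 each); total -4. So Pd + (-4) = 2−, giving Pd = +2.
The complex ion is anionic, so palladium takes the -ate form palladate(II).

lithium tetraisothiocyanatopalladate(II)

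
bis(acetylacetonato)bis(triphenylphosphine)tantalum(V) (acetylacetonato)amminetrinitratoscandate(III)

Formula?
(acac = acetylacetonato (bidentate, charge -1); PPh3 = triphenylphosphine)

[Ta(acac)2(PPh3)2][Sc(acac)(NH3)(NO3)3]3

Cation [Ta…]: ligand charges -2, Ta(V) ⇒ ion charge 3+.
Anion [Sc…]: ligand charges -4, Sc(III) ⇒ ion charge 1−.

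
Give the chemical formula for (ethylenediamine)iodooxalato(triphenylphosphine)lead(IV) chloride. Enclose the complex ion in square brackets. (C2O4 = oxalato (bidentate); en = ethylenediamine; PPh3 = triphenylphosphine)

Ligands: 1 oxalato (C2O4, -2), 1 ethylenediamine (en, neutral), 1 triphenylphosphine (PPh3, neutral), 1 iodo (I, -1). Ligand charge sum = -3.
Charge balance with chloride (-1) requires 1 complex ion per 1 chloride.

[Pb(C2O4)(en)I(PPh3)]Cl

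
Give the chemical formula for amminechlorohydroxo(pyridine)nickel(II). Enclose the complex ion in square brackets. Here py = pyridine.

Ligands: 1 hydroxo (OH, -1), 1 chloro (Cl, -1), 1 ammine (NH3, neutral), 1 pyridine (py, neutral). Ligand charge sum = -2.
With Ni in oxidation state +2, the complex ion is [Ni...].

[NiCl(NH3)(OH)(py)]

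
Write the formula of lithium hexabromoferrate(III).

Ligands: 6 bromo (Br, -1). Ligand charge sum = -6.
Charge balance with lithium (+1) requires 1 complex ion per 3 lithium.

Li3[FeBr6]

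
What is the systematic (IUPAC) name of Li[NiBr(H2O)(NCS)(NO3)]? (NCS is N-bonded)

lithium aquabromoisothiocyanatonitratonickelate(II)

The 1 lithium counter-ion carries a total charge of +1, so each complex ion is 1−.
Ligand charges: 1×bromo (-1 each), 1×isothiocyanato (-1 each), 1×nitrato (-1 each), 1×aqua (neutral); total -3. So Ni + (-3) = 1−, giving Ni = +2.
Ligands are named alphabetically: aqua before bromo before isothiocyanato before nitrato.
The complex ion is anionic, so nickel takes the -ate form nickelate(II).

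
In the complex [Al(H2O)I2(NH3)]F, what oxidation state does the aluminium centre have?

1 fluoride outside the brackets (-1 each) → the complex ion is 1+.
Ligand charges: 1×H2O neutral; 2×I = -2; 1×NH3 neutral; sum -2.
Al + (-2) = 1+ ⇒ Al is +3.

+3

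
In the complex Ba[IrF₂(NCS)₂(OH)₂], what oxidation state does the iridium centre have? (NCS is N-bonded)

+4

1 barium outside the brackets (+2 each) → the complex ion is 2−.
Ligand charges: 2×OH = -2; 2×NCS = -2; 2×F = -2; sum -6.
Ir + (-6) = 2− ⇒ Ir is +4.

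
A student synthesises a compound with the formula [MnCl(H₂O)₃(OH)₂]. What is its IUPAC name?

triaquachlorodihydroxomanganese(III)

There is no counter-ion, so the complex is neutral overall.
Ligand charges: 1×chloro (-1 each), 2×hydroxo (-1 each), 3×aqua (neutral); total -3. So Mn + (-3) = 0, giving Mn = +3.
Ligands are named alphabetically: aqua before chloro before hydroxo.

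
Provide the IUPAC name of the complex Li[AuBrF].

lithium bromofluoroaurate(I)

The 1 lithium counter-ion carries a total charge of +1, so each complex ion is 1−.
Ligand charges: 1×bromo (-1 each), 1×fluoro (-1 each); total -2. So Au + (-2) = 1−, giving Au = +1.
Ligands are named alphabetically: bromo before fluoro.
The complex ion is anionic, so gold takes the -ate form aurate(I).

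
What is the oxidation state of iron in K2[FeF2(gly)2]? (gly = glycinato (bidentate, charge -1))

2 potassium outside the brackets (+1 each) → the complex ion is 2−.
Ligand charges: 2×F = -2; 2×gly = -2; sum -4.
Fe + (-4) = 2− ⇒ Fe is +2.

+2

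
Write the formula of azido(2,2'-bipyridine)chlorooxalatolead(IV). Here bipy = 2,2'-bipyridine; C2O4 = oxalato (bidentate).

[Pb(bipy)(C2O4)Cl(N3)]

Ligands: 1 2,2'-bipyridine (bipy, neutral), 1 oxalato (C2O4, -2), 1 azido (N3, -1), 1 chloro (Cl, -1). Ligand charge sum = -4.
With Pb in oxidation state +4, the complex ion is [Pb...].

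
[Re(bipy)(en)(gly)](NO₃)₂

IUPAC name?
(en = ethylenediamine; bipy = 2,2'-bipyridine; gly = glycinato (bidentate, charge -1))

(2,2'-bipyridine)(ethylenediamine)(glycinato)rhenium(III) nitrate

The 2 nitrate counter-ions carry a total charge of -2, so each complex ion is 2+.
Ligand charges: 1×ethylenediamine (neutral), 1×2,2'-bipyridine (neutral), 1×glycinato (-1 each); total -1. So Re + (-1) = 2+, giving Re = +3.
Ligands are named alphabetically: bipyridine before ethylenediamine before glycinato.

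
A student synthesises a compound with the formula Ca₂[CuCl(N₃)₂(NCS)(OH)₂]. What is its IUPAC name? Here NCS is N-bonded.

calcium diazidochlorodihydroxoisothiocyanatocuprate(II)

The 2 calcium counter-ions carry a total charge of +4, so each complex ion is 4−.
Ligand charges: 1×isothiocyanato (-1 each), 2×azido (-1 each), 2×hydroxo (-1 each), 1×chloro (-1 each); total -6. So Cu + (-6) = 4−, giving Cu = +2.
Ligands are named alphabetically: azido before chloro before hydroxo before isothiocyanato.
The complex ion is anionic, so copper takes the -ate form cuprate(II).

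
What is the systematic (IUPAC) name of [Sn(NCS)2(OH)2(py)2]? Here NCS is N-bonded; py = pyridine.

There is no counter-ion, so the complex is neutral overall.
Ligand charges: 2×isothiocyanato (-1 each), 2×hydroxo (-1 each), 2×pyridine (neutral); total -4. So Sn + (-4) = 0, giving Sn = +4.
Ligands are named alphabetically: hydroxo before isothiocyanato before pyridine.

dihydroxodiisothiocyanatobis(pyridine)tin(IV)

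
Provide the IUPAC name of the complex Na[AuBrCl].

The 1 sodium counter-ion carries a total charge of +1, so each complex ion is 1−.
Ligand charges: 1×bromo (-1 each), 1×chloro (-1 each); total -2. So Au + (-2) = 1−, giving Au = +1.
Ligands are named alphabetically: bromo before chloro.
The complex ion is anionic, so gold takes the -ate form aurate(I).

sodium bromochloroaurate(I)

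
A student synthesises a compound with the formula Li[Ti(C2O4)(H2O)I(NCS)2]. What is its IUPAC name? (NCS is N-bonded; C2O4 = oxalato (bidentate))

The 1 lithium counter-ion carries a total charge of +1, so each complex ion is 1−.
Ligand charges: 2×isothiocyanato (-1 each), 1×oxalato (-2 each), 1×aqua (neutral), 1×iodo (-1 each); total -5. So Ti + (-5) = 1−, giving Ti = +4.
Ligands are named alphabetically: aqua before iodo before isothiocyanato before oxalato.
The complex ion is anionic, so titanium takes the -ate form titanate(IV).

lithium aquaiododiisothiocyanatooxalatotitanate(IV)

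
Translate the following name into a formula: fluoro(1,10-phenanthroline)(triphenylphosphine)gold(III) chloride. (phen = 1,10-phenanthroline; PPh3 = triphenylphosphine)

[AuF(phen)(PPh3)]Cl2

Ligands: 1 fluoro (F, -1), 1 1,10-phenanthroline (phen, neutral), 1 triphenylphosphine (PPh3, neutral). Ligand charge sum = -1.
With Au in oxidation state +3, the complex ion is [Au...]^2+.
Charge balance with chloride (-1) requires 1 complex ion per 2 chloride.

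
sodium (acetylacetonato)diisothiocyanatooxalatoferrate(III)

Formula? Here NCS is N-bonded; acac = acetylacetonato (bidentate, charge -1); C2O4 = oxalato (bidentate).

Na2[Fe(acac)(C2O4)(NCS)2]

Ligands: 2 isothiocyanato (NCS, -1), 1 acetylacetonato (acac, -1), 1 oxalato (C2O4, -2). Ligand charge sum = -5.
Charge balance with sodium (+1) requires 1 complex ion per 2 sodium.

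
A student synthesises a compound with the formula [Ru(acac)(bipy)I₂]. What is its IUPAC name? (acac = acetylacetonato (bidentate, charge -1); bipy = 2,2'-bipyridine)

(acetylacetonato)(2,2'-bipyridine)diiodoruthenium(III)

There is no counter-ion, so the complex is neutral overall.
Ligand charges: 2×iodo (-1 each), 1×acetylacetonato (-1 each), 1×2,2'-bipyridine (neutral); total -3. So Ru + (-3) = 0, giving Ru = +3.
Ligands are named alphabetically: acetylacetonato before bipyridine before iodo.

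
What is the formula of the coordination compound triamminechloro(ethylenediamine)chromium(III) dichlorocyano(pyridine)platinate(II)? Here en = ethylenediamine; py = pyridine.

[CrCl(en)(NH3)3][PtCl2(CN)(py)]2

Cation [Cr…]: ligand charges -1, Cr(III) ⇒ ion charge 2+.
Anion [Pt…]: ligand charges -3, Pt(II) ⇒ ion charge 1−.
One 2+ cation requires 2 of the 1− anion.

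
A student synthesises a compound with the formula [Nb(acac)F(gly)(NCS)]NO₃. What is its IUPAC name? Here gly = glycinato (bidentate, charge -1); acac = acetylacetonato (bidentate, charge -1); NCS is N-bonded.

The 1 nitrate counter-ion carries a total charge of -1, so each complex ion is 1+.
Ligand charges: 1×glycinato (-1 each), 1×fluoro (-1 each), 1×acetylacetonato (-1 each), 1×isothiocyanato (-1 each); total -4. So Nb + (-4) = 1+, giving Nb = +5.
Ligands are named alphabetically: acetylacetonato before fluoro before glycinato before isothiocyanato.

(acetylacetonato)fluoro(glycinato)isothiocyanatoniobium(V) nitrate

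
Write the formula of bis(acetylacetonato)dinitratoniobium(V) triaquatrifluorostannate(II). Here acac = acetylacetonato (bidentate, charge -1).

Cation [Nb…]: ligand charges -4, Nb(V) ⇒ ion charge 1+.
Anion [Sn…]: ligand charges -3, Sn(II) ⇒ ion charge 1−.

[Nb(acac)2(NO3)2][SnF3(H2O)3]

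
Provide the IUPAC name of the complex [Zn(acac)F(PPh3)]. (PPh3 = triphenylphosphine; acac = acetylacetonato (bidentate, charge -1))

There is no counter-ion, so the complex is neutral overall.
Ligand charges: 1×triphenylphosphine (neutral), 1×acetylacetonato (-1 each), 1×fluoro (-1 each); total -2. So Zn + (-2) = 0, giving Zn = +2.
Ligands are named alphabetically: acetylacetonato before fluoro before triphenylphosphine.

(acetylacetonato)fluoro(triphenylphosphine)zinc(II)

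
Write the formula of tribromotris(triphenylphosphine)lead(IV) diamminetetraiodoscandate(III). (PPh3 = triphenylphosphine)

Cation [Pb…]: ligand charges -3, Pb(IV) ⇒ ion charge 1+.
Anion [Sc…]: ligand charges -4, Sc(III) ⇒ ion charge 1−.

[PbBr3(PPh3)3][ScI4(NH3)2]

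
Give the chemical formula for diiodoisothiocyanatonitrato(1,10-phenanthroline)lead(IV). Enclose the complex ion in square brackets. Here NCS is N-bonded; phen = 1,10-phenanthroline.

Ligands: 1 isothiocyanato (NCS, -1), 1 1,10-phenanthroline (phen, neutral), 2 iodo (I, -1), 1 nitrato (NO3, -1). Ligand charge sum = -4.
With Pb in oxidation state +4, the complex ion is [Pb...].

[PbI2(NCS)(NO3)(phen)]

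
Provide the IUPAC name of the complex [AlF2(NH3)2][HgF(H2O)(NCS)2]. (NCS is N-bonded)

Aluminium is always +3 in its complexes; the cation's ligand charges sum to -2, so the complex cation is 1+.
A 1:1 salt means the anion carries the equal and opposite charge, 1−.
Anion: ligand charges sum to -3; for the ion to be 1−, Hg = +2.

diamminedifluoroaluminium(III) aquafluorodiisothiocyanatomercurate(II)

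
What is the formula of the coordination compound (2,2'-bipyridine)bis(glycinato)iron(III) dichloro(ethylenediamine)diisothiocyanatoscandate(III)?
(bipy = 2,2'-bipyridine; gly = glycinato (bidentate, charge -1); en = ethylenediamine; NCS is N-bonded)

[Fe(bipy)(gly)2][ScCl2(en)(NCS)2]

Cation [Fe…]: ligand charges -2, Fe(III) ⇒ ion charge 1+.
Anion [Sc…]: ligand charges -4, Sc(III) ⇒ ion charge 1−.
One 1+ cation balances one 1− anion.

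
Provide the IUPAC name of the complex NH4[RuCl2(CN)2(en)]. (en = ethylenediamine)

The 1 ammonium counter-ion carries a total charge of +1, so each complex ion is 1−.
Ligand charges: 1×ethylenediamine (neutral), 2×chloro (-1 each), 2×cyano (-1 each); total -4. So Ru + (-4) = 1−, giving Ru = +3.
The complex ion is anionic, so ruthenium takes the -ate form ruthenate(III).

ammonium dichlorodicyano(ethylenediamine)ruthenate(III)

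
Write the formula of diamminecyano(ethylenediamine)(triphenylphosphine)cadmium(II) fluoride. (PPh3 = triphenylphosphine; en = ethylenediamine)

Ligands: 1 cyano (CN, -1), 2 ammine (NH3, neutral), 1 triphenylphosphine (PPh3, neutral), 1 ethylenediamine (en, neutral). Ligand charge sum = -1.
With Cd in oxidation state +2, the complex ion is [Cd...]^1+.
Charge balance with fluoride (-1) requires 1 complex ion per 1 fluoride.

[Cd(CN)(en)(NH3)2(PPh3)]F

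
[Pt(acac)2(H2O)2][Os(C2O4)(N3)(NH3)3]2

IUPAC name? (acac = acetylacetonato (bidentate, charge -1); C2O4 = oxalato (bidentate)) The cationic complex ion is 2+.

Both ions are complex: the cation is named first with the plain metal name, the anion second with the -ate form; each ion's ligands are alphabetised independently.
The complex cation is given as 2+; its ligand charges sum to -2, so Pt = +4.
With 2 anions per cation, each anion must be 2/2 = 1−.
Anion: ligand charges sum to -3; for the ion to be 1−, Os = +2.

bis(acetylacetonato)diaquaplatinum(IV) triammineazidooxalatoosmate(II)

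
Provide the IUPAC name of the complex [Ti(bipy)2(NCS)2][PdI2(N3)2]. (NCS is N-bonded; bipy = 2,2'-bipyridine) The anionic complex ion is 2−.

Both ions are complex: the cation is named first with the plain metal name, the anion second with the -ate form; each ion's ligands are alphabetised independently.
The complex anion is given as 2−; its ligand charges sum to -4, so Pd = +2.
A 1:1 salt means the cation carries the equal and opposite charge, 2+.
Cation: ligand charges sum to -2; for the ion to be 2+, Ti = +4.

bis(2,2'-bipyridine)diisothiocyanatotitanium(IV) diazidodiiodopalladate(II)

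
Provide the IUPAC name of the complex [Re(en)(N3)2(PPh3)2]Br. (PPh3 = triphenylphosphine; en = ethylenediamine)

diazido(ethylenediamine)bis(triphenylphosphine)rhenium(III) bromide

The 1 bromide counter-ion carries a total charge of -1, so each complex ion is 1+.
Ligand charges: 2×triphenylphosphine (neutral), 1×ethylenediamine (neutral), 2×azido (-1 each); total -2. So Re + (-2) = 1+, giving Re = +3.
Ligands are named alphabetically: azido before ethylenediamine before triphenylphosphine.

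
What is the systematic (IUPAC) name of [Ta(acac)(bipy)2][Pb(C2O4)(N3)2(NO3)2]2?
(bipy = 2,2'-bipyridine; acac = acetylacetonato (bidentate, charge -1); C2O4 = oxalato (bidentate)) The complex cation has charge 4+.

(acetylacetonato)bis(2,2'-bipyridine)tantalum(V) diazidodinitratooxalatoplumbate(IV)

The complex cation is given as 4+; its ligand charges sum to -1, so Ta = +5.
With 2 anions per cation, each anion must be 4/2 = 2−.
Anion: ligand charges sum to -6; for the ion to be 2−, Pb = +4.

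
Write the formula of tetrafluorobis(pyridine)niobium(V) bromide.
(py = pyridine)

[NbF4(py)2]Br

Ligands: 2 pyridine (py, neutral), 4 fluoro (F, -1). Ligand charge sum = -4.
Charge balance with bromide (-1) requires 1 complex ion per 1 bromide.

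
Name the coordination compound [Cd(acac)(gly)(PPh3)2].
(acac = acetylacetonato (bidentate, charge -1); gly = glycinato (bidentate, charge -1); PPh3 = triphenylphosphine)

There is no counter-ion, so the complex is neutral overall.
Ligand charges: 1×acetylacetonato (-1 each), 1×glycinato (-1 each), 2×triphenylphosphine (neutral); total -2. So Cd + (-2) = 0, giving Cd = +2.
Ligands are named alphabetically: acetylacetonato before glycinato before triphenylphosphine.

(acetylacetonato)(glycinato)bis(triphenylphosphine)cadmium(II)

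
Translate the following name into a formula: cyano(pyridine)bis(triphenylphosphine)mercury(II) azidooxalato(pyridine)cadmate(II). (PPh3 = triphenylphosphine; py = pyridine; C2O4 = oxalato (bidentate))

Cation [Hg…]: ligand charges -1, Hg(II) ⇒ ion charge 1+.
Anion [Cd…]: ligand charges -3, Cd(II) ⇒ ion charge 1−.

[Hg(CN)(PPh3)2(py)][Cd(C2O4)(N3)(py)]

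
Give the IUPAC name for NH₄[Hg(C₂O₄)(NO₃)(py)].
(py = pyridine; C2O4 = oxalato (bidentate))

ammonium nitratooxalato(pyridine)mercurate(II)

The 1 ammonium counter-ion carries a total charge of +1, so each complex ion is 1−.
Ligand charges: 1×pyridine (neutral), 1×nitrato (-1 each), 1×oxalato (-2 each); total -3. So Hg + (-3) = 1−, giving Hg = +2.
Ligands are named alphabetically: nitrato before oxalato before pyridine.
The complex ion is anionic, so mercury takes the -ate form mercurate(II).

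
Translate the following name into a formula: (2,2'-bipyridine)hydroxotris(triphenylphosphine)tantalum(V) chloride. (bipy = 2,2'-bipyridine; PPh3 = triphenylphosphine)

[Ta(bipy)(OH)(PPh3)3]Cl4

Ligands: 1 2,2'-bipyridine (bipy, neutral), 1 hydroxo (OH, -1), 3 triphenylphosphine (PPh3, neutral). Ligand charge sum = -1.
Charge balance with chloride (-1) requires 1 complex ion per 4 chloride.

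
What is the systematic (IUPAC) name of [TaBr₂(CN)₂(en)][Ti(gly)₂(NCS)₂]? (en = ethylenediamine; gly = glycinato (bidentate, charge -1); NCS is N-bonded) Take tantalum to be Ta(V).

Ta is given as +5; the cation's ligand charges sum to -4, so the complex cation is 1+.
A 1:1 salt means the anion carries the equal and opposite charge, 1−.
Anion: ligand charges sum to -4; for the ion to be 1−, Ti = +3.

dibromodicyano(ethylenediamine)tantalum(V) bis(glycinato)diisothiocyanatotitanate(III)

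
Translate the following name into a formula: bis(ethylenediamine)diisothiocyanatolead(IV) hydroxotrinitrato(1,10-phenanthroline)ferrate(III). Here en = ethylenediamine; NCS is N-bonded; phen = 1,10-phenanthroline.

[Pb(en)2(NCS)2][Fe(NO3)3(OH)(phen)]2

Cation [Pb…]: ligand charges -2, Pb(IV) ⇒ ion charge 2+.
Anion [Fe…]: ligand charges -4, Fe(III) ⇒ ion charge 1−.
One 2+ cation requires 2 of the 1− anion.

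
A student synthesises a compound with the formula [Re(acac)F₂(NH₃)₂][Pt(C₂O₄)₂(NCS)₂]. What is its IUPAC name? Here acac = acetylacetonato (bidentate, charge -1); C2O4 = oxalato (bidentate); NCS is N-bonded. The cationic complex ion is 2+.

(acetylacetonato)diamminedifluororhenium(V) diisothiocyanatodioxalatoplatinate(IV)

Both ions are complex: the cation is named first with the plain metal name, the anion second with the -ate form; each ion's ligands are alphabetised independently.
The complex cation is given as 2+; its ligand charges sum to -3, so Re = +5.
A 1:1 salt means the anion carries the equal and opposite charge, 2−.
Anion: ligand charges sum to -6; for the ion to be 2−, Pt = +4.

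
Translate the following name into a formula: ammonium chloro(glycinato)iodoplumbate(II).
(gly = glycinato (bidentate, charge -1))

Ligands: 1 iodo (I, -1), 1 chloro (Cl, -1), 1 glycinato (gly, -1). Ligand charge sum = -3.
With Pb in oxidation state +2, the complex ion is [Pb...]^1−.
Charge balance with ammonium (+1) requires 1 complex ion per 1 ammonium.

NH4[PbCl(gly)I]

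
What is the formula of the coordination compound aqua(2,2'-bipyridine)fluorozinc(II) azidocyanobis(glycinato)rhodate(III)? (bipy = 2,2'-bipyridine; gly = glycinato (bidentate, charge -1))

Cation [Zn…]: ligand charges -1, Zn(II) ⇒ ion charge 1+.
Anion [Rh…]: ligand charges -4, Rh(III) ⇒ ion charge 1−.

[Zn(bipy)F(H2O)][Rh(CN)(gly)2(N3)]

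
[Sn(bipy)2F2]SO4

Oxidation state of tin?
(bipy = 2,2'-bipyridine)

1 sulfate outside the brackets (-2 each) → the complex ion is 2+.
Ligand charges: 2×F = -2; 2×bipy neutral; sum -2.
Sn + (-2) = 2+ ⇒ Sn is +4.

+4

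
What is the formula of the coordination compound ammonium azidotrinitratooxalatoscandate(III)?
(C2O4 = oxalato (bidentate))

(NH4)3[Sc(C2O4)(N3)(NO3)3]

Ligands: 1 oxalato (C2O4, -2), 1 azido (N3, -1), 3 nitrato (NO3, -1). Ligand charge sum = -6.
With Sc in oxidation state +3, the complex ion is [Sc...]^3−.
Charge balance with ammonium (+1) requires 1 complex ion per 3 ammonium.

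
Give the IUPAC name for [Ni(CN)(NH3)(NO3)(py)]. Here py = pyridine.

amminecyanonitrato(pyridine)nickel(II)

There is no counter-ion, so the complex is neutral overall.
Ligand charges: 1×pyridine (neutral), 1×nitrato (-1 each), 1×cyano (-1 each), 1×ammine (neutral); total -2. So Ni + (-2) = 0, giving Ni = +2.
Ligands are named alphabetically: ammine before cyano before nitrato before pyridine.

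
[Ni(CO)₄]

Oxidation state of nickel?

0

No counter-ion: the bracketed complex is neutral.
Ligand charges: 4×CO neutral; sum 0.
Ni + (0) = 0 ⇒ Ni is 0.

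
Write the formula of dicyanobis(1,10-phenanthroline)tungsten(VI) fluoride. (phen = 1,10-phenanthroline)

Ligands: 2 cyano (CN, -1), 2 1,10-phenanthroline (phen, neutral). Ligand charge sum = -2.
With W in oxidation state +6, the complex ion is [W...]^4+.
Charge balance with fluoride (-1) requires 1 complex ion per 4 fluoride.

[W(CN)2(phen)2]F4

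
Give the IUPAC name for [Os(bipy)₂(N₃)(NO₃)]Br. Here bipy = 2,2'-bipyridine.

azidobis(2,2'-bipyridine)nitratoosmium(III) bromide

The 1 bromide counter-ion carries a total charge of -1, so each complex ion is 1+.
Ligand charges: 1×azido (-1 each), 1×nitrato (-1 each), 2×2,2'-bipyridine (neutral); total -2. So Os + (-2) = 1+, giving Os = +3.
Ligands are named alphabetically: azido before bipyridine before nitrato.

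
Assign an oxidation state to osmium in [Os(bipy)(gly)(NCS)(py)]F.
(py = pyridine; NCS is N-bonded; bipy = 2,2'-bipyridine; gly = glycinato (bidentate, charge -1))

+3

1 fluoride outside the brackets (-1 each) → the complex ion is 1+.
Ligand charges: 1×py neutral; 1×NCS = -1; 1×bipy neutral; 1×gly = -1; sum -2.
Os + (-2) = 1+ ⇒ Os is +3.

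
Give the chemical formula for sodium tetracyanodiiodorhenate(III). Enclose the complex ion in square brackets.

Ligands: 4 cyano (CN, -1), 2 iodo (I, -1). Ligand charge sum = -6.
With Re in oxidation state +3, the complex ion is [Re...]^3−.
Charge balance with sodium (+1) requires 1 complex ion per 3 sodium.

Na3[Re(CN)4I2]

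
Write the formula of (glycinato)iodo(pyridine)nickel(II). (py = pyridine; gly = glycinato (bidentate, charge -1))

[Ni(gly)I(py)]

Ligands: 1 iodo (I, -1), 1 pyridine (py, neutral), 1 glycinato (gly, -1). Ligand charge sum = -2.
With Ni in oxidation state +2, the complex ion is [Ni...].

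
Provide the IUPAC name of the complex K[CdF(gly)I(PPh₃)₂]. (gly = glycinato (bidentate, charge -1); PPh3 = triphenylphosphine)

potassium fluoro(glycinato)iodobis(triphenylphosphine)cadmate(II)

The 1 potassium counter-ion carries a total charge of +1, so each complex ion is 1−.
Ligand charges: 1×fluoro (-1 each), 1×glycinato (-1 each), 2×triphenylphosphine (neutral), 1×iodo (-1 each); total -3. So Cd + (-3) = 1−, giving Cd = +2.
Ligands are named alphabetically: fluoro before glycinato before iodo before triphenylphosphine.
The complex ion is anionic, so cadmium takes the -ate form cadmate(II).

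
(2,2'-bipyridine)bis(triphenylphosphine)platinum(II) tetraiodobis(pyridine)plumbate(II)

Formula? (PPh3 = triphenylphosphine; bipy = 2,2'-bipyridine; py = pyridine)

[Pt(bipy)(PPh3)2][PbI4(py)2]

Cation [Pt…]: ligand charges 0, Pt(II) ⇒ ion charge 2+.
Anion [Pb…]: ligand charges -4, Pb(II) ⇒ ion charge 2−.
One 2+ cation balances one 2− anion.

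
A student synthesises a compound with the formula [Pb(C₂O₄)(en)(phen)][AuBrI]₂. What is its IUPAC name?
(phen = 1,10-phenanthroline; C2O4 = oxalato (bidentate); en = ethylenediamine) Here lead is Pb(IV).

(ethylenediamine)oxalato(1,10-phenanthroline)lead(IV) bromoiodoaurate(I)

Both ions are complex: the cation is named first with the plain metal name, the anion second with the -ate form; each ion's ligands are alphabetised independently.
Pb is given as +4; the cation's ligand charges sum to -2, so the complex cation is 2+.
With 2 anions per cation, each anion must be 2/2 = 1−.
Anion: ligand charges sum to -2; for the ion to be 1−, Au = +1.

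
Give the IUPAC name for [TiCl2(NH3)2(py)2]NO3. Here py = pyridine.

diamminedichlorobis(pyridine)titanium(III) nitrate

The 1 nitrate counter-ion carries a total charge of -1, so each complex ion is 1+.
Ligand charges: 2×pyridine (neutral), 2×ammine (neutral), 2×chloro (-1 each); total -2. So Ti + (-2) = 1+, giving Ti = +3.
Ligands are named alphabetically: ammine before chloro before pyridine.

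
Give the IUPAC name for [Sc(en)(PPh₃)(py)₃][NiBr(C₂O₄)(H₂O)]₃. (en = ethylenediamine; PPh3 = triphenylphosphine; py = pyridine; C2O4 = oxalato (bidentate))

(ethylenediamine)tris(pyridine)(triphenylphosphine)scandium(III) aquabromooxalatonickelate(II)

Scandium is always +3 in its complexes; the cation's ligand charges sum to 0, so the complex cation is 3+.
With 3 anions per cation, each anion must be 3/3 = 1−.
Anion: ligand charges sum to -3; for the ion to be 1−, Ni = +2.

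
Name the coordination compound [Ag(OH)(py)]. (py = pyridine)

hydroxo(pyridine)silver(I)

There is no counter-ion, so the complex is neutral overall.
Ligand charges: 1×hydroxo (-1 each), 1×pyridine (neutral); total -1. So Ag + (-1) = 0, giving Ag = +1.
Ligands are named alphabetically: hydroxo before pyridine.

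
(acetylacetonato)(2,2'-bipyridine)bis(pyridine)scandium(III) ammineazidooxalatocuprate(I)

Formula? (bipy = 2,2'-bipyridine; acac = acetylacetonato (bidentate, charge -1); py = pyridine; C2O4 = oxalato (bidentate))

[Sc(acac)(bipy)(py)2][Cu(C2O4)(N3)(NH3)]

Cation [Sc…]: ligand charges -1, Sc(III) ⇒ ion charge 2+.
Anion [Cu…]: ligand charges -3, Cu(I) ⇒ ion charge 2−.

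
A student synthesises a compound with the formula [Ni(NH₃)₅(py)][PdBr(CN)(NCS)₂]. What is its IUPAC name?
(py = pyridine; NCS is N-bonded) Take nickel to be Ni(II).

pentaammine(pyridine)nickel(II) bromocyanodiisothiocyanatopalladate(II)

Both ions are complex: the cation is named first with the plain metal name, the anion second with the -ate form; each ion's ligands are alphabetised independently.
Ni is given as +2; the cation's ligand charges sum to 0, so the complex cation is 2+.
A 1:1 salt means the anion carries the equal and opposite charge, 2−.
Anion: ligand charges sum to -4; for the ion to be 2−, Pd = +2.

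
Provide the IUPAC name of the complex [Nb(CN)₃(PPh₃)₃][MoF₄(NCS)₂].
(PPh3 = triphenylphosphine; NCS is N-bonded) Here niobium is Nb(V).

tricyanotris(triphenylphosphine)niobium(V) tetrafluorodiisothiocyanatomolybdate(IV)

Both ions are complex: the cation is named first with the plain metal name, the anion second with the -ate form; each ion's ligands are alphabetised independently.
Nb is given as +5; the cation's ligand charges sum to -3, so the complex cation is 2+.
A 1:1 salt means the anion carries the equal and opposite charge, 2−.
Anion: ligand charges sum to -6; for the ion to be 2−, Mo = +4.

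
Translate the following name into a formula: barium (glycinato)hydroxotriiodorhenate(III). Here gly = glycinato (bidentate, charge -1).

Ba[Re(gly)I3(OH)]

Ligands: 1 hydroxo (OH, -1), 1 glycinato (gly, -1), 3 iodo (I, -1). Ligand charge sum = -5.
With Re in oxidation state +3, the complex ion is [Re...]^2−.
Charge balance with barium (+2) requires 1 complex ion per 1 barium.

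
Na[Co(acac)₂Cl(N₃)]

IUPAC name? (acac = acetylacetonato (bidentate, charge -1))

The 1 sodium counter-ion carries a total charge of +1, so each complex ion is 1−.
Ligand charges: 1×azido (-1 each), 2×acetylacetonato (-1 each), 1×chloro (-1 each); total -4. So Co + (-4) = 1−, giving Co = +3.
Ligands are named alphabetically: acetylacetonato before azido before chloro.
The complex ion is anionic, so cobalt takes the -ate form cobaltate(III).

sodium bis(acetylacetonato)azidochlorocobaltate(III)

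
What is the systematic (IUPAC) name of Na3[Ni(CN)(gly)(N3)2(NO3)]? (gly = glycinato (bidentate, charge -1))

The 3 sodium counter-ions carry a total charge of +3, so each complex ion is 3−.
Ligand charges: 1×glycinato (-1 each), 1×nitrato (-1 each), 2×azido (-1 each), 1×cyano (-1 each); total -5. So Ni + (-5) = 3−, giving Ni = +2.
The complex ion is anionic, so nickel takes the -ate form nickelate(II).

sodium diazidocyano(glycinato)nitratonickelate(II)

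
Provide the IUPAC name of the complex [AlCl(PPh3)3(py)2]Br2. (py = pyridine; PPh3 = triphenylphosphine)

The 2 bromide counter-ions carry a total charge of -2, so each complex ion is 2+.
Ligand charges: 1×chloro (-1 each), 2×pyridine (neutral), 3×triphenylphosphine (neutral); total -1. So Al + (-1) = 2+, giving Al = +3.
Ligands are named alphabetically: chloro before pyridine before triphenylphosphine.

chlorobis(pyridine)tris(triphenylphosphine)aluminium(III) bromide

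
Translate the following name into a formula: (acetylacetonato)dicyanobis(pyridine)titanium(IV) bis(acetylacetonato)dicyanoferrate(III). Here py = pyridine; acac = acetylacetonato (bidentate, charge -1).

[Ti(acac)(CN)2(py)2][Fe(acac)2(CN)2]

Cation [Ti…]: ligand charges -3, Ti(IV) ⇒ ion charge 1+.
Anion [Fe…]: ligand charges -4, Fe(III) ⇒ ion charge 1−.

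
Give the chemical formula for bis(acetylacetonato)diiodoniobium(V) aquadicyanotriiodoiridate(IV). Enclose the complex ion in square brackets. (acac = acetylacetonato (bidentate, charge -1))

[Nb(acac)2I2][Ir(CN)2(H2O)I3]

Cation [Nb…]: ligand charges -4, Nb(V) ⇒ ion charge 1+.
Anion [Ir…]: ligand charges -5, Ir(IV) ⇒ ion charge 1−.
One 1+ cation balances one 1− anion.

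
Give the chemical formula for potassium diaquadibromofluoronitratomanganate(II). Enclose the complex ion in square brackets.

K2[MnBr2F(H2O)2(NO3)]

Ligands: 1 fluoro (F, -1), 2 aqua (H2O, neutral), 1 nitrato (NO3, -1), 2 bromo (Br, -1). Ligand charge sum = -4.
With Mn in oxidation state +2, the complex ion is [Mn...]^2−.
Charge balance with potassium (+1) requires 1 complex ion per 2 potassium.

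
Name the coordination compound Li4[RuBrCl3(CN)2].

The 4 lithium counter-ions carry a total charge of +4, so each complex ion is 4−.
Ligand charges: 3×chloro (-1 each), 1×bromo (-1 each), 2×cyano (-1 each); total -6. So Ru + (-6) = 4−, giving Ru = +2.
Ligands are named alphabetically: bromo before chloro before cyano.
The complex ion is anionic, so ruthenium takes the -ate form ruthenate(II).

lithium bromotrichlorodicyanoruthenate(II)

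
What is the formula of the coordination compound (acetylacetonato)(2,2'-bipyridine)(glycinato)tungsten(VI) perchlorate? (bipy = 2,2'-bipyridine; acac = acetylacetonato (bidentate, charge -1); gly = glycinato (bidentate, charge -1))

[W(acac)(bipy)(gly)](ClO4)4

Ligands: 1 2,2'-bipyridine (bipy, neutral), 1 acetylacetonato (acac, -1), 1 glycinato (gly, -1). Ligand charge sum = -2.
With W in oxidation state +6, the complex ion is [W...]^4+.
Charge balance with perchlorate (-1) requires 1 complex ion per 4 perchlorate.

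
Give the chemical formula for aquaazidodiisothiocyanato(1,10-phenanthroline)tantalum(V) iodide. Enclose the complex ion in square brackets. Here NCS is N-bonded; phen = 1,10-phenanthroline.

[Ta(H2O)(N3)(NCS)2(phen)]I2

Ligands: 2 isothiocyanato (NCS, -1), 1 1,10-phenanthroline (phen, neutral), 1 azido (N3, -1), 1 aqua (H2O, neutral). Ligand charge sum = -3.
With Ta in oxidation state +5, the complex ion is [Ta...]^2+.
Charge balance with iodide (-1) requires 1 complex ion per 2 iodide.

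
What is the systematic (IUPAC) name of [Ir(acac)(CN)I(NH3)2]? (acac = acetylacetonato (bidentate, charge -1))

(acetylacetonato)diamminecyanoiodoiridium(III)

There is no counter-ion, so the complex is neutral overall.
Ligand charges: 2×ammine (neutral), 1×acetylacetonato (-1 each), 1×cyano (-1 each), 1×iodo (-1 each); total -3. So Ir + (-3) = 0, giving Ir = +3.
Ligands are named alphabetically: acetylacetonato before ammine before cyano before iodo.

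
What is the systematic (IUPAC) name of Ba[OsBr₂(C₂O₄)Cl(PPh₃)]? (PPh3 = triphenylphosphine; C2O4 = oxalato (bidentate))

barium dibromochlorooxalato(triphenylphosphine)osmate(III)

The 1 barium counter-ion carries a total charge of +2, so each complex ion is 2−.
Ligand charges: 1×chloro (-1 each), 1×triphenylphosphine (neutral), 1×oxalato (-2 each), 2×bromo (-1 each); total -5. So Os + (-5) = 2−, giving Os = +3.
The complex ion is anionic, so osmium takes the -ate form osmate(III).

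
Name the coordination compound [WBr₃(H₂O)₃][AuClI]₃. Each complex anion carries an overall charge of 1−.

The complex anion is given as 1−; its ligand charges sum to -2, so Au = +1.
With 3 anions per cation, the cation must be 3×1 = 3+.
Cation: ligand charges sum to -3; for the ion to be 3+, W = +6.

triaquatribromotungsten(VI) chloroiodoaurate(I)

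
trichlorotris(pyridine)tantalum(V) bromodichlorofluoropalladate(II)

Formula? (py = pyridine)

[TaCl3(py)3][PdBrCl2F]

Cation [Ta…]: ligand charges -3, Ta(V) ⇒ ion charge 2+.
Anion [Pd…]: ligand charges -4, Pd(II) ⇒ ion charge 2−.
One 2+ cation balances one 2− anion.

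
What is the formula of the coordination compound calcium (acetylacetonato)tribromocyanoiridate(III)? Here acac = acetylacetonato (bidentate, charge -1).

Ligands: 1 acetylacetonato (acac, -1), 1 cyano (CN, -1), 3 bromo (Br, -1). Ligand charge sum = -5.
With Ir in oxidation state +3, the complex ion is [Ir...]^2−.
Charge balance with calcium (+2) requires 1 complex ion per 1 calcium.

Ca[Ir(acac)Br3(CN)]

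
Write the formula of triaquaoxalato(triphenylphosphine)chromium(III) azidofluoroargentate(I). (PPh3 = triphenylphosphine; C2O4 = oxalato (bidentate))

Cation [Cr…]: ligand charges -2, Cr(III) ⇒ ion charge 1+.
Anion [Ag…]: ligand charges -2, Ag(I) ⇒ ion charge 1−.
One 1+ cation balances one 1− anion.

[Cr(C2O4)(H2O)3(PPh3)][AgF(N3)]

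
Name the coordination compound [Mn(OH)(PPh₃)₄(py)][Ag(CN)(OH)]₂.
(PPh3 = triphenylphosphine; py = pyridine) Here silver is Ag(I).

hydroxo(pyridine)tetrakis(triphenylphosphine)manganese(III) cyanohydroxoargentate(I)

Ag is given as +1; the anion's ligand charges sum to -2, so the complex anion is 1−.
With 2 anions per cation, the cation must be 2×1 = 2+.
Cation: ligand charges sum to -1; for the ion to be 2+, Mn = +3.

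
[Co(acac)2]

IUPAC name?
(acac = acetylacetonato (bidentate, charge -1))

There is no counter-ion, so the complex is neutral overall.
Ligand charges: 2×acetylacetonato (-1 each); total -2. So Co + (-2) = 0, giving Co = +2.

bis(acetylacetonato)cobalt(II)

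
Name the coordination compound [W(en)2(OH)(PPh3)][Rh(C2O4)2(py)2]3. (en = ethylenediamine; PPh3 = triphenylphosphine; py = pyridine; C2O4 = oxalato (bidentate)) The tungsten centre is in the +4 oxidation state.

Both ions are complex: the cation is named first with the plain metal name, the anion second with the -ate form; each ion's ligands are alphabetised independently.
W is given as +4; the cation's ligand charges sum to -1, so the complex cation is 3+.
With 3 anions per cation, each anion must be 3/3 = 1−.
Anion: ligand charges sum to -4; for the ion to be 1−, Rh = +3.

bis(ethylenediamine)hydroxo(triphenylphosphine)tungsten(IV) dioxalatobis(pyridine)rhodate(III)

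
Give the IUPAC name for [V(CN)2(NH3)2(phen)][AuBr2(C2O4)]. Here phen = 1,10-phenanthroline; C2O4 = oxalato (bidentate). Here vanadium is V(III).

diamminedicyano(1,10-phenanthroline)vanadium(III) dibromooxalatoaurate(III)

Both ions are complex: the cation is named first with the plain metal name, the anion second with the -ate form; each ion's ligands are alphabetised independently.
V is given as +3; the cation's ligand charges sum to -2, so the complex cation is 1+.
A 1:1 salt means the anion carries the equal and opposite charge, 1−.
Anion: ligand charges sum to -4; for the ion to be 1−, Au = +3.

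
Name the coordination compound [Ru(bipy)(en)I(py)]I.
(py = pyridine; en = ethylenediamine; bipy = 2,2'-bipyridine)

The 1 iodide counter-ion carries a total charge of -1, so each complex ion is 1+.
Ligand charges: 1×pyridine (neutral), 1×iodo (-1 each), 1×ethylenediamine (neutral), 1×2,2'-bipyridine (neutral); total -1. So Ru + (-1) = 1+, giving Ru = +2.
Ligands are named alphabetically: bipyridine before ethylenediamine before iodo before pyridine.

(2,2'-bipyridine)(ethylenediamine)iodo(pyridine)ruthenium(II) iodide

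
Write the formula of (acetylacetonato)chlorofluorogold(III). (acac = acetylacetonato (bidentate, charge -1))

[Au(acac)ClF]

Ligands: 1 chloro (Cl, -1), 1 fluoro (F, -1), 1 acetylacetonato (acac, -1). Ligand charge sum = -3.
With Au in oxidation state +3, the complex ion is [Au...].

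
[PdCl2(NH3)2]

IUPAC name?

There is no counter-ion, so the complex is neutral overall.
Ligand charges: 2×ammine (neutral), 2×chloro (-1 each); total -2. So Pd + (-2) = 0, giving Pd = +2.
Ligands are named alphabetically: ammine before chloro.

diamminedichloropalladium(II)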